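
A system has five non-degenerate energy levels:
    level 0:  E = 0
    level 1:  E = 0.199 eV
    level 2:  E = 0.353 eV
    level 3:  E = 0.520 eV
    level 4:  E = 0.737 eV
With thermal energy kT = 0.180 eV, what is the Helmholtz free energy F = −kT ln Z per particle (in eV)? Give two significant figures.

-0.078 eV

Eᵢ/kT = 0, 1.106, 1.961, 2.889, 4.094.
Z = Σ e^(−Eᵢ/kT) = e^(−0) + e^(−1.106) + e^(−1.961) + e^(−2.889) + e^(−4.094) = 1.000 + 0.3309 + 0.1407 + 0.05563 + 0.01667 = 1.544.
F = −kT ln Z = −0.180 × ln(1.544) = −0.180 × 0.4344 = -0.078 eV.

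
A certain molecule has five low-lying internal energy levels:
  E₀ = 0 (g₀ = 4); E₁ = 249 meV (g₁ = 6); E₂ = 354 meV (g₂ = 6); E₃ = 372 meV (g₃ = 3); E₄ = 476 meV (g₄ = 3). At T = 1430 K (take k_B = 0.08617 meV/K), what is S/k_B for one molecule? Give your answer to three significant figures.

k_BT = 0.08617 × 1430 K = 123.22 meV.
Eᵢ/kT = 0, 2.0208, 2.8729, 3.0190, 3.8630.
Z = Σ gᵢe^(−Eᵢ/kT) = 4·e^(−0) + 6·e^(−2.0208) + 6·e^(−2.8729) + 3·e^(−3.0190) + 3·e^(−3.8630) = 4.0000 + 0.79530 + 0.33921 + 0.14655 + 0.063015 = 5.3441.
⟨E⟩ = Σ EᵢPᵢ = 75.339 meV.
S/k_B = ln Z + ⟨E⟩/kT = ln(5.3441) + 75.339/123.22 = 1.6760 + 0.61142 = 2.29.

2.29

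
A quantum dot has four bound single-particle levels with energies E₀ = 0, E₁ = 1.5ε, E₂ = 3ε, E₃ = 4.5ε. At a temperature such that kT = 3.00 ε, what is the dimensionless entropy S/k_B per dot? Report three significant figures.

Eᵢ/kT = 0, 0.50000, 1.0000, 1.5000.
Z = Σ e^(−Eᵢ/kT) = e^(−0) + e^(−0.50000) + e^(−1.0000) + e^(−1.5000) = 1.0000 + 0.60653 + 0.36788 + 0.22313 = 2.1975.
⟨E⟩ = Σ EᵢPᵢ = 1.3732 ε.
S/k_B = ln Z + ⟨E⟩/kT = ln(2.1975) + 1.3732/3.00 = 0.78732 + 0.45773 = 1.25.

1.25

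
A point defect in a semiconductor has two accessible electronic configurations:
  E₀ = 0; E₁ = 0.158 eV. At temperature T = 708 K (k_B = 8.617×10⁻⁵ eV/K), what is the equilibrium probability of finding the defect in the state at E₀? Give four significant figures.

k_BT = 8.617×10⁻⁵ × 708 K = 0.0610084 eV.
Eᵢ/kT = 0, 2.58981.
Z = Σ e^(−Eᵢ/kT) = e^(−0) + e^(−2.58981) = 1.00000 + 0.0750343 = 1.07503.
P₀ = e^(−E₀/kT) / Z = 1.00000/1.07503 = 0.9302.

0.9302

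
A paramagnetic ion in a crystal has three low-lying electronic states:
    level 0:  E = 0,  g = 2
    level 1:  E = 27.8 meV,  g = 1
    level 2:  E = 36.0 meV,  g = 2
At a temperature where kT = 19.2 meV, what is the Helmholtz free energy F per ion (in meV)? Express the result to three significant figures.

-17.9 meV

Eᵢ/kT = 0, 1.4479, 1.8750.
Z = Σ gᵢe^(−Eᵢ/kT) = 2·e^(−0) + 1·e^(−1.4479) + 2·e^(−1.8750) = 2.0000 + 0.23506 + 0.30671 = 2.5418.
F = −kT ln Z = −19.2 × ln(2.5418) = −19.2 × 0.93287 = -17.9 meV.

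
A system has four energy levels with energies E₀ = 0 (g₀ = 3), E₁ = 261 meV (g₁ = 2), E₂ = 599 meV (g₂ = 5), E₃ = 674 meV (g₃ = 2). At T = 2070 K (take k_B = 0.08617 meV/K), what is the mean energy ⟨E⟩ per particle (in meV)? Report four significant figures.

k_BT = 0.08617 × 2070 K = 178.372 meV.
Eᵢ/kT = 0, 1.46323, 3.35815, 3.77862.
Z = Σ gᵢe^(−Eᵢ/kT) = 3·e^(−0) + 2·e^(−1.46323) + 5·e^(−3.35815) + 2·e^(−3.77862) = 3.00000 + 0.462975 + 0.173998 + 0.0457084 = 3.68268.
⟨E⟩ = Σ Eᵢ gᵢe^(−Eᵢ/kT) / Z = (0·3.00000 + 261·0.462975 + 599·0.173998 + 674·0.0457084) / 3.68268 = 69.48 meV.

69.48 meV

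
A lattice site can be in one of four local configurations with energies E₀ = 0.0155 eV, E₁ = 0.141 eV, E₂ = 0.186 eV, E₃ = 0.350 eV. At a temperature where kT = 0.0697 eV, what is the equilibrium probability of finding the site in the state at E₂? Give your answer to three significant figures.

0.0687

Eᵢ/kT = 0.22238, 2.0230, 2.6686, 5.0215.
Z = Σ e^(−Eᵢ/kT) = e^(−0.22238) + e^(−2.0230) + e^(−2.6686) + e^(−5.0215) = 0.80061 + 0.13226 + 0.069349 + 0.0065946 = 1.0088.
P₂ = e^(−E₂/kT) / Z = 0.069349/1.0088 = 0.0687.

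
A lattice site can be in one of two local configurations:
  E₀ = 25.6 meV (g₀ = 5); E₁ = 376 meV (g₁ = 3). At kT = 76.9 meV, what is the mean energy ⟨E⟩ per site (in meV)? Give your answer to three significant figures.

Eᵢ/kT = 0.33290, 4.8895.
Z = Σ gᵢe^(−Eᵢ/kT) = 5·e^(−0.33290) + 3·e^(−4.8895) = 3.5842 + 0.022576 = 3.6068.
⟨E⟩ = Σ Eᵢ gᵢe^(−Eᵢ/kT) / Z = (25.6·3.5842 + 376·0.022576) / 3.6068 = 27.8 meV.

27.8 meV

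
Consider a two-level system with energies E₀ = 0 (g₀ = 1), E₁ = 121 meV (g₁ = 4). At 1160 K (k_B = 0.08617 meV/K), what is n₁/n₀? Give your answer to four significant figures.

k_BT = 0.08617 × 1160 K = 99.9572 meV.
n₁/n₀ = (g₁/g₀) exp[−(E₁−E₀)/kT] = (4/1) × exp(−(121 meV)/(99.9572 meV)) = (4/1) × exp(-1.21052) = 1.192.

1.192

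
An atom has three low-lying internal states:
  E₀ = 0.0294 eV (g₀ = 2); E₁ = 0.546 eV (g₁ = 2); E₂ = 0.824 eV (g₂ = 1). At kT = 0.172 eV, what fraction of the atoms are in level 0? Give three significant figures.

Eᵢ/kT = 0.17093, 3.1744, 4.7907.
Z = Σ gᵢe^(−Eᵢ/kT) = 2·e^(−0.17093) + 2·e^(−3.1744) + 1·e^(−4.7907) = 1.6858 + 0.083638 + 0.0083066 = 1.7777.
P₀ = g₀ e^(−E₀/kT) / Z = 1.6858/1.7777 = 0.948.

0.948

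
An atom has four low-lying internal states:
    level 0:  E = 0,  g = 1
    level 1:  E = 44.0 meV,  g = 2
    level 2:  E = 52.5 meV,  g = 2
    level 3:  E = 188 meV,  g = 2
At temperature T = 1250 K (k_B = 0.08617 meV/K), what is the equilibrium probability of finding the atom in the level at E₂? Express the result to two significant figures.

0.31

k_BT = 0.08617 × 1250 K = 107.7 meV.
Eᵢ/kT = 0, 0.4085, 0.4875, 1.746.
Z = Σ gᵢe^(−Eᵢ/kT) = 1·e^(−0) + 2·e^(−0.4085) + 2·e^(−0.4875) + 2·e^(−1.746) = 1.000 + 1.329 + 1.228 + 0.3489 = 3.906.
P₂ = g₂ e^(−E₂/kT) / Z = 1.228/3.906 = 0.31.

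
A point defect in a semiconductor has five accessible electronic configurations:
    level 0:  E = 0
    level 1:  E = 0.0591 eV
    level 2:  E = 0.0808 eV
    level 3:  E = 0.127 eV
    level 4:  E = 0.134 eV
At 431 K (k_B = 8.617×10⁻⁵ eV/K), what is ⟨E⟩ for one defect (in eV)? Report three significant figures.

0.0211 eV

k_BT = 8.617×10⁻⁵ × 431 K = 0.037139 eV.
Eᵢ/kT = 0, 1.5913, 2.1756, 3.4196, 3.6081.
Z = Σ e^(−Eᵢ/kT) = e^(−0) + e^(−1.5913) + e^(−2.1756) + e^(−3.4196) + e^(−3.6081) = 1.0000 + 0.20366 + 0.11354 + 0.032726 + 0.027103 = 1.3770.
⟨E⟩ = Σ Eᵢ e^(−Eᵢ/kT) / Z = (0·1.0000 + 0.0591·0.20366 + 0.0808·0.11354 + 0.127·0.032726 + 0.134·0.027103) / 1.3770 = 0.0211 eV.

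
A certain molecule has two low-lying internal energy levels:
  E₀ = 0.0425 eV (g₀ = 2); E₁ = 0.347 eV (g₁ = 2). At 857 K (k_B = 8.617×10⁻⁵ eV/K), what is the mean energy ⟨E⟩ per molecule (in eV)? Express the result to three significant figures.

k_BT = 8.617×10⁻⁵ × 857 K = 0.073848 eV.
Eᵢ/kT = 0.57551, 4.6988.
Z = Σ gᵢe^(−Eᵢ/kT) = 2·e^(−0.57551) + 2·e^(−4.6988) = 1.1248 + 0.018212 = 1.1430.
⟨E⟩ = Σ Eᵢ gᵢe^(−Eᵢ/kT) / Z = (0.0425·1.1248 + 0.347·0.018212) / 1.1430 = 0.0474 eV.

0.0474 eV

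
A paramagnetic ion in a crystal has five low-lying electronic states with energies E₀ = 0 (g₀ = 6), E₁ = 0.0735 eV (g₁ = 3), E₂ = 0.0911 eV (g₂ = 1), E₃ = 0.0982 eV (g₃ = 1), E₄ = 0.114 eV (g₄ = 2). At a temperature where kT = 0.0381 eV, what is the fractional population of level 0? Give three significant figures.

0.895

Eᵢ/kT = 0, 1.9291, 2.3911, 2.5774, 2.9921.
Z = Σ gᵢe^(−Eᵢ/kT) = 6·e^(−0) + 3·e^(−1.9291) + 1·e^(−2.3911) + 1·e^(−2.5774) + 2·e^(−2.9921) = 6.0000 + 0.43584 + 0.091529 + 0.075971 + 0.10036 = 6.7037.
P₀ = g₀ e^(−E₀/kT) / Z = 6.0000/6.7037 = 0.895.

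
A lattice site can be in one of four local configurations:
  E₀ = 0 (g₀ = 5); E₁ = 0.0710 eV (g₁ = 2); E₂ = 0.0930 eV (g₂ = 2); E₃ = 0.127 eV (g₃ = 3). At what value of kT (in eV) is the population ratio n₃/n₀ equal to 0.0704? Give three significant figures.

n₃/n₀ = (g₃/g₀) exp[−(E₃−E₀)/kT] = 0.0704.
⇒ (E₃−E₀)/kT = ln((3/5)/0.0704) = ln(8.5227) = 2.1427.
kT = 0.127 eV / 2.1427 = 0.0593 eV.

0.0593 eV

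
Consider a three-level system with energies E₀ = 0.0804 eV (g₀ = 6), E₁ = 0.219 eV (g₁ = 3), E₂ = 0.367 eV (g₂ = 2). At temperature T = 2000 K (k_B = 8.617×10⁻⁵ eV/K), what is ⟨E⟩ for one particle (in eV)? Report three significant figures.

k_BT = 8.617×10⁻⁵ × 2000 K = 0.17234 eV.
Eᵢ/kT = 0.46652, 1.2707, 2.1295.
Z = Σ gᵢe^(−Eᵢ/kT) = 6·e^(−0.46652) + 3·e^(−1.2707) + 2·e^(−2.1295) = 3.7631 + 0.84191 + 0.23779 = 4.8428.
⟨E⟩ = Σ Eᵢ gᵢe^(−Eᵢ/kT) / Z = (0.0804·3.7631 + 0.219·0.84191 + 0.367·0.23779) / 4.8428 = 0.119 eV.

0.119 eV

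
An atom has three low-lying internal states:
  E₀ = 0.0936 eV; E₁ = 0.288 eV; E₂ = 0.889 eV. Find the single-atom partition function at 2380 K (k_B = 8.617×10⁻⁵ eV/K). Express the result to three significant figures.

k_BT = 8.617×10⁻⁵ × 2380 K = 0.20508 eV.
Eᵢ/kT = 0.45641, 1.4043, 4.3349.
Z = Σ e^(−Eᵢ/kT) = e^(−0.45641) + e^(−1.4043) + e^(−4.3349) = 0.63355 + 0.24554 + 0.013103 = 0.89219.

Z = 0.892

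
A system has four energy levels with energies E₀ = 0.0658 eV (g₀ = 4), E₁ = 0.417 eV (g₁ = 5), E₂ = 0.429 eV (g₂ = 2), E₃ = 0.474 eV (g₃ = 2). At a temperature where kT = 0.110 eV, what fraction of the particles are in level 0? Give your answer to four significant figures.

Eᵢ/kT = 0.598182, 3.79091, 3.90000, 4.30909.
Z = Σ gᵢe^(−Eᵢ/kT) = 4·e^(−0.598182) + 5·e^(−3.79091) + 2·e^(−3.90000) + 2·e^(−4.30909) = 2.19924 + 0.112875 + 0.0404838 + 0.0268916 = 2.37949.
P₀ = g₀ e^(−E₀/kT) / Z = 2.19924/2.37949 = 0.9242.

0.9242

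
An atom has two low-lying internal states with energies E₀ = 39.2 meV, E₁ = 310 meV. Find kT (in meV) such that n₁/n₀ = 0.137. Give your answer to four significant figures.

n₁/n₀ = exp[−(E₁−E₀)/kT] = 0.137.
⇒ (E₁−E₀)/kT = ln(1/0.137) = ln(7.29927) = 1.98777.
kT = 270.8 meV / 1.98777 = 136.2 meV.

136.2 meV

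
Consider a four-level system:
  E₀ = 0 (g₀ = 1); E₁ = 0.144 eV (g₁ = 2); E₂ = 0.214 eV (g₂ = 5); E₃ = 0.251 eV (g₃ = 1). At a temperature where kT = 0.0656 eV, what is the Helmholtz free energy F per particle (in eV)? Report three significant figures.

-0.0237 eV

Eᵢ/kT = 0, 2.1951, 3.2622, 3.8262.
Z = Σ gᵢe^(−Eᵢ/kT) = 1·e^(−0) + 2·e^(−2.1951) + 5·e^(−3.2622) + 1·e^(−3.8262) = 1.0000 + 0.22269 + 0.19152 + 0.021792 = 1.4360.
F = −kT ln Z = −0.0656 × ln(1.4360) = −0.0656 × 0.36186 = -0.0237 eV.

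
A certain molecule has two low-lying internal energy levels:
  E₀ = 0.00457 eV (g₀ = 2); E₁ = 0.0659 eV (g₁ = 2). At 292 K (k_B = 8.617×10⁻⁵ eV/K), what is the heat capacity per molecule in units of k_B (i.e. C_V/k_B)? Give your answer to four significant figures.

k_BT = 8.617×10⁻⁵ × 292 K = 0.0251616 eV.
Eᵢ/kT = 0.181626, 2.61907.
Z = Σ gᵢe^(−Eᵢ/kT) = 2·e^(−0.181626) + 2·e^(−2.61907) = 1.66783 + 0.145741 = 1.81357.
⟨E⟩ = 0.00949857 eV, ⟨E²⟩ = 0.000368201 eV².
C_V/k_B = (⟨E²⟩ − ⟨E⟩²)/(kT)² = (0.000368201 − 0.0000902228)/0.000633106 = 0.4391.

0.4391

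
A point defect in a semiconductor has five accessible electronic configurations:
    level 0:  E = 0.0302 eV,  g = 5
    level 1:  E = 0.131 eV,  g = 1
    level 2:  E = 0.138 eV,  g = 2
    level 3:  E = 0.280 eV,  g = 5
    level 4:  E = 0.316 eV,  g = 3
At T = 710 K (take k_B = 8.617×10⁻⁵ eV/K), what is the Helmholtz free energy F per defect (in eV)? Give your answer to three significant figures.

-0.0757 eV

k_BT = 8.617×10⁻⁵ × 710 K = 0.061181 eV.
Eᵢ/kT = 0.49362, 2.1412, 2.2556, 4.5766, 5.1650.
Z = Σ gᵢe^(−Eᵢ/kT) = 5·e^(−0.49362) + 1·e^(−2.1412) + 2·e^(−2.2556) + 5·e^(−4.5766) + 3·e^(−5.1650) = 3.0521 + 0.11751 + 0.20962 + 0.051449 + 0.017139 = 3.4478.
F = −kT ln Z = −0.061181 × ln(3.4478) = −0.061181 × 1.2377 = -0.0757 eV.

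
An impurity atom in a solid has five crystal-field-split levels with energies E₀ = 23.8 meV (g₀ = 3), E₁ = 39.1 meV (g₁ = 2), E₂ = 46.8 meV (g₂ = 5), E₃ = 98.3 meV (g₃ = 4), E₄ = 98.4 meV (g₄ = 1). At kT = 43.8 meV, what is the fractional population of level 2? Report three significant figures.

0.357

Eᵢ/kT = 0.54338, 0.89269, 1.0685, 2.2443, 2.2466.
Z = Σ gᵢe^(−Eᵢ/kT) = 3·e^(−0.54338) + 2·e^(−0.89269) + 5·e^(−1.0685) + 4·e^(−2.2443) + 1·e^(−2.2466) = 1.7423 + 0.81911 + 1.7176 + 0.42401 + 0.10576 = 4.8088.
P₂ = g₂ e^(−E₂/kT) / Z = 1.7176/4.8088 = 0.357.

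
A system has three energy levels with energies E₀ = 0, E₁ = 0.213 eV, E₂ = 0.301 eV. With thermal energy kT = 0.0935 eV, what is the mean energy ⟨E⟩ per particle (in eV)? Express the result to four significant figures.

0.02964 eV

Eᵢ/kT = 0, 2.27807, 3.21925.
Z = Σ e^(−Eᵢ/kT) = e^(−0) + e^(−2.27807) + e^(−3.21925) = 1.00000 + 0.102482 + 0.0399850 = 1.14247.
⟨E⟩ = Σ Eᵢ e^(−Eᵢ/kT) / Z = (0·1.00000 + 0.213·0.102482 + 0.301·0.0399850) / 1.14247 = 0.02964 eV.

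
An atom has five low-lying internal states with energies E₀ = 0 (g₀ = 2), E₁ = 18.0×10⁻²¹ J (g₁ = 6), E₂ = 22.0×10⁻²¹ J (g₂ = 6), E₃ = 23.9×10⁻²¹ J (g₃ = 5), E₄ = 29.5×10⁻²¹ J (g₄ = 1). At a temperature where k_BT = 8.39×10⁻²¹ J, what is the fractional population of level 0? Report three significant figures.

Eᵢ/kT = 0, 2.1454, 2.6222, 2.8486, 3.5161.
Z = Σ gᵢe^(−Eᵢ/kT) = 2·e^(−0) + 6·e^(−2.1454) + 6·e^(−2.6222) + 5·e^(−2.8486) + 1·e^(−3.5161) = 2.0000 + 0.70213 + 0.43586 + 0.28963 + 0.029715 = 3.4573.
P₀ = g₀ e^(−E₀/kT) / Z = 2.0000/3.4573 = 0.578.

0.578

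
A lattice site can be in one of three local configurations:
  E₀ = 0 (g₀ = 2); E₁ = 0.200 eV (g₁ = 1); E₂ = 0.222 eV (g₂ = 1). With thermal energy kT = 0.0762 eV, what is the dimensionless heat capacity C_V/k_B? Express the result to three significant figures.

0.425

Eᵢ/kT = 0, 2.6247, 2.9134.
Z = Σ gᵢe^(−Eᵢ/kT) = 2·e^(−0) + 1·e^(−2.6247) + 1·e^(−2.9134) = 2.0000 + 0.072461 + 0.054291 = 2.1268.
⟨E⟩ = 0.012481 eV, ⟨E²⟩ = 0.0026209 eV².
C_V/k_B = (⟨E²⟩ − ⟨E⟩²)/(kT)² = (0.0026209 − 0.00015578)/0.0058064 = 0.425.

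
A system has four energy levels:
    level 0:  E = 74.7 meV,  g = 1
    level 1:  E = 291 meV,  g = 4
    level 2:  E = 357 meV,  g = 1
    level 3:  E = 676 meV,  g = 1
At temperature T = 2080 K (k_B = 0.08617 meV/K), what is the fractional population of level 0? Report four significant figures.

k_BT = 0.08617 × 2080 K = 179.234 meV.
Eᵢ/kT = 0.416774, 1.62358, 1.99181, 3.77161.
Z = Σ gᵢe^(−Eᵢ/kT) = 1·e^(−0.416774) + 4·e^(−1.62358) + 1·e^(−1.99181) + 1·e^(−3.77161) = 0.659170 + 0.788766 + 0.136448 + 0.0230150 = 1.60740.
P₀ = g₀ e^(−E₀/kT) / Z = 0.659170/1.60740 = 0.4101.

0.4101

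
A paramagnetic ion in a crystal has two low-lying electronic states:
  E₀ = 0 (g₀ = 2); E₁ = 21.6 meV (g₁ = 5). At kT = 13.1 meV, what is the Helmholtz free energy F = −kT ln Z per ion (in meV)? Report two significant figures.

-14 meV

Eᵢ/kT = 0, 1.649.
Z = Σ gᵢe^(−Eᵢ/kT) = 2·e^(−0) + 5·e^(−1.649) = 2.000 + 0.9612 = 2.961.
F = −kT ln Z = −13.1 × ln(2.961) = −13.1 × 1.086 = -14 meV.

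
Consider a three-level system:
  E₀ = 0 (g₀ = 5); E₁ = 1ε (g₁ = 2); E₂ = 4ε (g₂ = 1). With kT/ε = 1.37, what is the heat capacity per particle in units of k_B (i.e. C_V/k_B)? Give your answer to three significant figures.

Eᵢ/kT = 0, 0.72993, 2.9197.
Z = Σ gᵢe^(−Eᵢ/kT) = 5·e^(−0) + 2·e^(−0.72993) + 1·e^(−2.9197) = 5.0000 + 0.96389 + 0.053950 = 6.0178.
⟨E⟩ = 0.19603 ε, ⟨E²⟩ = 0.30361 ε².
C_V/k_B = (⟨E²⟩ − ⟨E⟩²)/(kT)² = (0.30361 − 0.038428)/1.8769 = 0.141.

0.141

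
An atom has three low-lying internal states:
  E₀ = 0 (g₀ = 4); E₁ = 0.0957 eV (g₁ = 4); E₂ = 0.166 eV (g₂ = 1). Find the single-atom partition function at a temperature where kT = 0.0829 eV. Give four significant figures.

Z = 5.396

Eᵢ/kT = 0, 1.15440, 2.00241.
Z = Σ gᵢe^(−Eᵢ/kT) = 4·e^(−0) + 4·e^(−1.15440) + 1·e^(−2.00241) = 4.00000 + 1.26099 + 0.135010 = 5.39600.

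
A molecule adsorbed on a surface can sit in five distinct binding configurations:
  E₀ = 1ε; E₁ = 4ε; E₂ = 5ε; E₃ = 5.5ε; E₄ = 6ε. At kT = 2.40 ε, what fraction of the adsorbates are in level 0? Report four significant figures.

Eᵢ/kT = 0.416667, 1.66667, 2.08333, 2.29167, 2.50000.
Z = Σ e^(−Eᵢ/kT) = e^(−0.416667) + e^(−1.66667) + e^(−2.08333) + e^(−2.29167) + e^(−2.50000) = 0.659240 + 0.188875 + 0.124515 + 0.101097 + 0.0820850 = 1.15581.
P₀ = e^(−E₀/kT) / Z = 0.659240/1.15581 = 0.5704.

0.5704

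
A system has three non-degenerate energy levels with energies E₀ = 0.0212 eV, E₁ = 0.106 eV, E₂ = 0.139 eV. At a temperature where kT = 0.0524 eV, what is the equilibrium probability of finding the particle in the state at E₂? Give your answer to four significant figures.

Eᵢ/kT = 0.404580, 2.02290, 2.65267.
Z = Σ e^(−Eᵢ/kT) = e^(−0.404580) + e^(−2.02290) + e^(−2.65267) = 0.667257 + 0.132271 + 0.0704628 = 0.869991.
P₂ = e^(−E₂/kT) / Z = 0.0704628/0.869991 = 0.08099.

0.08099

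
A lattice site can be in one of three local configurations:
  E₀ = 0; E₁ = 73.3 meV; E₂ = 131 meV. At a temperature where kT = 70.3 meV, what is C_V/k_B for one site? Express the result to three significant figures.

0.422

Eᵢ/kT = 0, 1.0427, 1.8634.
Z = Σ e^(−Eᵢ/kT) = e^(−0) + e^(−1.0427) + e^(−1.8634) = 1.0000 + 0.35250 + 0.15514 = 1.5076.
⟨E⟩ = 30.619 meV, ⟨E²⟩ = 3022.2 meV².
C_V/k_B = (⟨E²⟩ − ⟨E⟩²)/(kT)² = (3022.2 − 937.52)/4942.1 = 0.422.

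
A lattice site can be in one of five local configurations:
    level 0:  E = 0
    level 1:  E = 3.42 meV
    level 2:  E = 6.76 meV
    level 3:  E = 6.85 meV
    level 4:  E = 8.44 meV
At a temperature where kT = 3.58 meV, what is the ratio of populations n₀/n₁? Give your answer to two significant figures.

n₀/n₁ = exp[−(E₀−E₁)/kT] = exp(−(-3.42 meV)/(3.58 meV)) = exp(0.9553) = 2.6.

2.6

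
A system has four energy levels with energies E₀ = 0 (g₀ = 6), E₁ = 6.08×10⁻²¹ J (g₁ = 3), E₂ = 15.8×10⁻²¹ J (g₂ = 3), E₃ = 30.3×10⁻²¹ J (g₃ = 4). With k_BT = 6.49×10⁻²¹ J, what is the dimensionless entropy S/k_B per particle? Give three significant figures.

Eᵢ/kT = 0, 0.93683, 2.4345, 4.6687.
Z = Σ gᵢe^(−Eᵢ/kT) = 6·e^(−0) + 3·e^(−0.93683) + 3·e^(−2.4345) + 4·e^(−4.6687) = 6.0000 + 1.1756 + 0.26292 + 0.037538 = 7.4761.
⟨E⟩ = Σ EᵢPᵢ = 1.6639 ×10⁻²¹ J.
S/k_B = ln Z + ⟨E⟩/kT = ln(7.4761) + 1.6639/6.49 = 2.0117 + 0.25638 = 2.27.

2.27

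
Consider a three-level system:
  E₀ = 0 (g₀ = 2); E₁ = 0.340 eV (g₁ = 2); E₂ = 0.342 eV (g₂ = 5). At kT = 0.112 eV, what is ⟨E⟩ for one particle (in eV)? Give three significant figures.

Eᵢ/kT = 0, 3.0357, 3.0536.
Z = Σ gᵢe^(−Eᵢ/kT) = 2·e^(−0) + 2·e^(−3.0357) + 5·e^(−3.0536) = 2.0000 + 0.096082 + 0.23594 = 2.3320.
⟨E⟩ = Σ Eᵢ gᵢe^(−Eᵢ/kT) / Z = (0·2.0000 + 0.340·0.096082 + 0.342·0.23594) / 2.3320 = 0.0486 eV.

0.0486 eV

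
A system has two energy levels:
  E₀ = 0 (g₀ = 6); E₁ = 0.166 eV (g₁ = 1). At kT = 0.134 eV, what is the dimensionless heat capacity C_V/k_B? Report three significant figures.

0.0674

Eᵢ/kT = 0, 1.2388.
Z = Σ gᵢe^(−Eᵢ/kT) = 6·e^(−0) + 1·e^(−1.2388) = 6.0000 + 0.28973 = 6.2897.
⟨E⟩ = 0.0076467 eV, ⟨E²⟩ = 0.0012693 eV².
C_V/k_B = (⟨E²⟩ − ⟨E⟩²)/(kT)² = (0.0012693 − 0.000058472)/0.017956 = 0.0674.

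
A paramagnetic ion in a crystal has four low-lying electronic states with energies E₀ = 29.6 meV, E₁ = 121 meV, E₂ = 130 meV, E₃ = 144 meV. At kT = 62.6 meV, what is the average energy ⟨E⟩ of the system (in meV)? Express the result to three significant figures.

Eᵢ/kT = 0.47284, 1.9329, 2.0767, 2.3003.
Z = Σ e^(−Eᵢ/kT) = e^(−0.47284) + e^(−1.9329) + e^(−2.0767) + e^(−2.3003) = 0.62323 + 0.14473 + 0.12534 + 0.10023 = 0.99353.
⟨E⟩ = Σ Eᵢ e^(−Eᵢ/kT) / Z = (29.6·0.62323 + 121·0.14473 + 130·0.12534 + 144·0.10023) / 0.99353 = 67.1 meV.

67.1 meV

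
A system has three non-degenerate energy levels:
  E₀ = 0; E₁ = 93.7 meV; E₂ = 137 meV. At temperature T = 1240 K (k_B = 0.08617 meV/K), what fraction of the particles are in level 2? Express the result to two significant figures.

0.16

k_BT = 0.08617 × 1240 K = 106.9 meV.
Eᵢ/kT = 0, 0.8765, 1.282.
Z = Σ e^(−Eᵢ/kT) = e^(−0) + e^(−0.8765) + e^(−1.282) = 1.000 + 0.4162 + 0.2775 = 1.694.
P₂ = e^(−E₂/kT) / Z = 0.2775/1.694 = 0.16.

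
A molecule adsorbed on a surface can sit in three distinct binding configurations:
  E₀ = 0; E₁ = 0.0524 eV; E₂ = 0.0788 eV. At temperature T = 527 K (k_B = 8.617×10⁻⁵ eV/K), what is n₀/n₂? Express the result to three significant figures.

k_BT = 8.617×10⁻⁵ × 527 K = 0.045412 eV.
n₀/n₂ = exp[−(E₀−E₂)/kT] = exp(−(-0.0788 eV)/(0.045412 eV)) = exp(1.7352) = 5.67.

5.67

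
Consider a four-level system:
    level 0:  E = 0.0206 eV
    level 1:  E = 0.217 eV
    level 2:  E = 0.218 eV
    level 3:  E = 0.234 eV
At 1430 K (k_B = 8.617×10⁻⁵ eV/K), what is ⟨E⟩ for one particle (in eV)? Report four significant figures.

0.09485 eV

k_BT = 8.617×10⁻⁵ × 1430 K = 0.123223 eV.
Eᵢ/kT = 0.167177, 1.76103, 1.76915, 1.89900.
Z = Σ e^(−Eᵢ/kT) = e^(−0.167177) + e^(−1.76103) + e^(−1.76915) + e^(−1.89900) = 0.846050 + 0.171868 + 0.170478 + 0.149718 = 1.33811.
⟨E⟩ = Σ Eᵢ e^(−Eᵢ/kT) / Z = (0.0206·0.846050 + 0.217·0.171868 + 0.218·0.170478 + 0.234·0.149718) / 1.33811 = 0.09485 eV.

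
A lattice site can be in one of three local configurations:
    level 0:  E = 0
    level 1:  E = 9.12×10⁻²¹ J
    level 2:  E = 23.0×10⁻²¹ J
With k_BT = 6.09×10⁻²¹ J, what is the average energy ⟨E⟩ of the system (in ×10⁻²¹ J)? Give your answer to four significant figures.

2.059 ×10⁻²¹ J

Eᵢ/kT = 0, 1.49754, 3.77668.
Z = Σ e^(−Eᵢ/kT) = e^(−0) + e^(−1.49754) + e^(−3.77668) = 1.00000 + 0.223680 + 0.0228986 = 1.24658.
⟨E⟩ = Σ Eᵢ e^(−Eᵢ/kT) / Z = (0·1.00000 + 9.12·0.223680 + 23.0·0.0228986) / 1.24658 = 2.059 ×10⁻²¹ J.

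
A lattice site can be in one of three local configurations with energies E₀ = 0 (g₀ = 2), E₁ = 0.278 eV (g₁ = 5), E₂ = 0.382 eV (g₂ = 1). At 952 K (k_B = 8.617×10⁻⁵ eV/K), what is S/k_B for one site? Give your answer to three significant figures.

1.06

k_BT = 8.617×10⁻⁵ × 952 K = 0.082034 eV.
Eᵢ/kT = 0, 3.3888, 4.6566.
Z = Σ gᵢe^(−Eᵢ/kT) = 2·e^(−0) + 5·e^(−3.3888) + 1·e^(−4.6566) = 2.0000 + 0.16875 + 0.0094987 = 2.1782.
⟨E⟩ = Σ EᵢPᵢ = 0.023203 eV.
S/k_B = ln Z + ⟨E⟩/kT = ln(2.1782) + 0.023203/0.082034 = 0.77850 + 0.28285 = 1.06.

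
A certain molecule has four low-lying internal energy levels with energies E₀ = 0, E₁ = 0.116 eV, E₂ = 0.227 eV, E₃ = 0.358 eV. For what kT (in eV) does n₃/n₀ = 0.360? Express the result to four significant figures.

n₃/n₀ = exp[−(E₃−E₀)/kT] = 0.360.
⇒ (E₃−E₀)/kT = ln(1/0.360) = ln(2.77778) = 1.02165.
kT = 0.358 eV / 1.02165 = 0.3504 eV.

0.3504 eV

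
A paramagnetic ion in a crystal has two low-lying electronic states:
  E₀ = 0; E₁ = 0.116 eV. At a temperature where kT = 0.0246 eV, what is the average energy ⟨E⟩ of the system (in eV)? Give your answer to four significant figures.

0.001030 eV

Eᵢ/kT = 0, 4.71545.
Z = Σ e^(−Eᵢ/kT) = e^(−0) + e^(−4.71545) = 1.00000 + 0.00895584 = 1.00896.
⟨E⟩ = Σ Eᵢ e^(−Eᵢ/kT) / Z = (0·1.00000 + 0.116·0.00895584) / 1.00896 = 0.001030 eV.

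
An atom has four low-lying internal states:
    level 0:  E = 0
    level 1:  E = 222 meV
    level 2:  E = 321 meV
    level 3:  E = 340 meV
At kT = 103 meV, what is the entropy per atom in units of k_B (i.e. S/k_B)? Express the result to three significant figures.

Eᵢ/kT = 0, 2.1553, 3.1165, 3.3010.
Z = Σ e^(−Eᵢ/kT) = e^(−0) + e^(−2.1553) + e^(−3.1165) + e^(−3.3010) = 1.0000 + 0.11587 + 0.044312 + 0.036846 = 1.1970.
⟨E⟩ = Σ EᵢPᵢ = 43.839 meV.
S/k_B = ln Z + ⟨E⟩/kT = ln(1.1970) + 43.839/103 = 0.17982 + 0.42562 = 0.605.

0.605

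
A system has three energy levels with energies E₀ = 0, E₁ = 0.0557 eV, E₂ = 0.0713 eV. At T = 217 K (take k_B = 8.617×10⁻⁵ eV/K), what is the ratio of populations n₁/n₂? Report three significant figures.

2.30

k_BT = 8.617×10⁻⁵ × 217 K = 0.018699 eV.
n₁/n₂ = exp[−(E₁−E₂)/kT] = exp(−(-0.0156 eV)/(0.018699 eV)) = exp(0.83427) = 2.30.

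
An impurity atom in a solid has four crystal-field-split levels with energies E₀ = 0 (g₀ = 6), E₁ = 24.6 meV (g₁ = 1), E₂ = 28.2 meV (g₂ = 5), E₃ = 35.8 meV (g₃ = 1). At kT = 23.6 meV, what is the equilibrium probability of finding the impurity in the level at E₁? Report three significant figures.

Eᵢ/kT = 0, 1.0424, 1.1949, 1.5169.
Z = Σ gᵢe^(−Eᵢ/kT) = 6·e^(−0) + 1·e^(−1.0424) + 5·e^(−1.1949) + 1·e^(−1.5169) = 6.0000 + 0.35261 + 1.5137 + 0.21939 = 8.0857.
P₁ = g₁ e^(−E₁/kT) / Z = 0.35261/8.0857 = 0.0436.

0.0436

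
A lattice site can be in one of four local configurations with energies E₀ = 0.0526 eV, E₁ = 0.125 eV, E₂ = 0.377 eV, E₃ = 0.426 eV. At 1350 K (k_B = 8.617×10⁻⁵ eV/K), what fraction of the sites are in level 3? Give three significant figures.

0.0246

k_BT = 8.617×10⁻⁵ × 1350 K = 0.11633 eV.
Eᵢ/kT = 0.45216, 1.0745, 3.2408, 3.6620.
Z = Σ e^(−Eᵢ/kT) = e^(−0.45216) + e^(−1.0745) + e^(−3.2408) + e^(−3.6620) = 0.63625 + 0.34147 + 0.039133 + 0.025681 = 1.0425.
P₃ = e^(−E₃/kT) / Z = 0.025681/1.0425 = 0.0246.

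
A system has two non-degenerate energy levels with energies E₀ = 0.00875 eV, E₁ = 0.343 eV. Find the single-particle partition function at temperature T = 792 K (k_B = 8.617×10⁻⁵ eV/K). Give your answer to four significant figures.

Z = 0.8862

k_BT = 8.617×10⁻⁵ × 792 K = 0.0682466 eV.
Eᵢ/kT = 0.128212, 5.02589.
Z = Σ e^(−Eᵢ/kT) = e^(−0.128212) + e^(−5.02589) = 0.879667 + 0.00656574 = 0.886233.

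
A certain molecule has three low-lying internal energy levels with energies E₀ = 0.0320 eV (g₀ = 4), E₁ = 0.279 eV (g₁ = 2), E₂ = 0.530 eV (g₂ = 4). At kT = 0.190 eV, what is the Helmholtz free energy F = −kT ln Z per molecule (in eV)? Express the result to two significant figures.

Eᵢ/kT = 0.1684, 1.468, 2.789.
Z = Σ gᵢe^(−Eᵢ/kT) = 4·e^(−0.1684) + 2·e^(−1.468) + 4·e^(−2.789) = 3.380 + 0.4608 + 0.2459 = 4.087.
F = −kT ln Z = −0.190 × ln(4.087) = −0.190 × 1.408 = -0.27 eV.

-0.27 eV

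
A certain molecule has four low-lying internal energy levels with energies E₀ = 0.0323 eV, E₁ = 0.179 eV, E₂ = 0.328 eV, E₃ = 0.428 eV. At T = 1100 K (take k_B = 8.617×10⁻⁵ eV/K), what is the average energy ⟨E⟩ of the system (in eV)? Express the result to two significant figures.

k_BT = 8.617×10⁻⁵ × 1100 K = 0.09479 eV.
Eᵢ/kT = 0.3408, 1.888, 3.460, 4.515.
Z = Σ e^(−Eᵢ/kT) = e^(−0.3408) + e^(−1.888) + e^(−3.460) + e^(−4.515) = 0.7112 + 0.1514 + 0.03143 + 0.01094 = 0.9050.
⟨E⟩ = Σ Eᵢ e^(−Eᵢ/kT) / Z = (0.0323·0.7112 + 0.179·0.1514 + 0.328·0.03143 + 0.428·0.01094) / 0.9050 = 0.072 eV.

0.072 eV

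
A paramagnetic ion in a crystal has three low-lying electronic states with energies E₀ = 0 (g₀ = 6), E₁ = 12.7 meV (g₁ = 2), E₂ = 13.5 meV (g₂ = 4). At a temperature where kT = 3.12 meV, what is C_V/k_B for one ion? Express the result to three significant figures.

0.252

Eᵢ/kT = 0, 4.0705, 4.3269.
Z = Σ gᵢe^(−Eᵢ/kT) = 6·e^(−0) + 2·e^(−4.0705) + 4·e^(−4.3269) = 6.0000 + 0.034138 + 0.052834 = 6.0870.
⟨E⟩ = 0.18840 meV, ⟨E²⟩ = 2.4865 meV².
C_V/k_B = (⟨E²⟩ − ⟨E⟩²)/(kT)² = (2.4865 − 0.035495)/9.7344 = 0.252.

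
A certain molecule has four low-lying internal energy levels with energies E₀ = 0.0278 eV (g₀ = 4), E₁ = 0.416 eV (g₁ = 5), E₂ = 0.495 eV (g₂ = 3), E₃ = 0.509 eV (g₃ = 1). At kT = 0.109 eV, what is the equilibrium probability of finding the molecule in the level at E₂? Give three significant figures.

Eᵢ/kT = 0.25505, 3.8165, 4.5413, 4.6697.
Z = Σ gᵢe^(−Eᵢ/kT) = 4·e^(−0.25505) + 5·e^(−3.8165) + 3·e^(−4.5413) + 1·e^(−4.6697) = 3.0995 + 0.11002 + 0.031979 + 0.0093751 = 3.2509.
P₂ = g₂ e^(−E₂/kT) / Z = 0.031979/3.2509 = 0.00984.

0.00984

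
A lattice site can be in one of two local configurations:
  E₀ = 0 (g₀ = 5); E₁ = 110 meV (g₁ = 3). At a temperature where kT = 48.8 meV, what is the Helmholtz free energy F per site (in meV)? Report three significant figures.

Eᵢ/kT = 0, 2.2541.
Z = Σ gᵢe^(−Eᵢ/kT) = 5·e^(−0) + 3·e^(−2.2541) = 5.0000 + 0.31490 = 5.3149.
F = −kT ln Z = −48.8 × ln(5.3149) = −48.8 × 1.6705 = -81.5 meV.

-81.5 meV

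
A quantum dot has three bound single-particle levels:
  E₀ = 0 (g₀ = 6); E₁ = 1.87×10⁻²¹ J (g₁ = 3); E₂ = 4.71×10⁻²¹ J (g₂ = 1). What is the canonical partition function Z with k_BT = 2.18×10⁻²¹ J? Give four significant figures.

Eᵢ/kT = 0, 0.857798, 2.16055.
Z = Σ gᵢe^(−Eᵢ/kT) = 6·e^(−0) + 3·e^(−0.857798) + 1·e^(−2.16055) = 6.00000 + 1.27228 + 0.115262 = 7.38754.

Z = 7.388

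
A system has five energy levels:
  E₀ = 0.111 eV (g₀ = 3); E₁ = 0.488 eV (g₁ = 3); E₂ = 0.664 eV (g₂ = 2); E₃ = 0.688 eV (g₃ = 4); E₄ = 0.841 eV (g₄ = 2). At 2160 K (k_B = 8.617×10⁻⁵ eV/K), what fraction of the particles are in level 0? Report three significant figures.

0.807

k_BT = 8.617×10⁻⁵ × 2160 K = 0.18613 eV.
Eᵢ/kT = 0.59636, 2.6218, 3.5674, 3.6963, 4.5183.
Z = Σ gᵢe^(−Eᵢ/kT) = 3·e^(−0.59636) + 3·e^(−2.6218) + 2·e^(−3.5674) + 4·e^(−3.6963) + 2·e^(−4.5183) = 1.6524 + 0.21802 + 0.056458 + 0.099261 + 0.021815 = 2.0480.
P₀ = g₀ e^(−E₀/kT) / Z = 1.6524/2.0480 = 0.807.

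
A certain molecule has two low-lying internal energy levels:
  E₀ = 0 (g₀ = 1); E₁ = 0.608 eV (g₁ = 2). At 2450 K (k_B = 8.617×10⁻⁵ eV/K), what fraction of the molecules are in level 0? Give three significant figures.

0.899

k_BT = 8.617×10⁻⁵ × 2450 K = 0.21112 eV.
Eᵢ/kT = 0, 2.8799.
Z = Σ gᵢe^(−Eᵢ/kT) = 1·e^(−0) + 2·e^(−2.8799) = 1.0000 + 0.11228 = 1.1123.
P₀ = g₀ e^(−E₀/kT) / Z = 1.0000/1.1123 = 0.899.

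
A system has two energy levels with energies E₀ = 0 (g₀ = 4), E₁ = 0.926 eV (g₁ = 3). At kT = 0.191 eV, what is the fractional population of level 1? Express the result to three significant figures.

0.00585

Eᵢ/kT = 0, 4.8482.
Z = Σ gᵢe^(−Eᵢ/kT) = 4·e^(−0) + 3·e^(−4.8482) = 4.0000 + 0.023527 = 4.0235.
P₁ = g₁ e^(−E₁/kT) / Z = 0.023527/4.0235 = 0.00585.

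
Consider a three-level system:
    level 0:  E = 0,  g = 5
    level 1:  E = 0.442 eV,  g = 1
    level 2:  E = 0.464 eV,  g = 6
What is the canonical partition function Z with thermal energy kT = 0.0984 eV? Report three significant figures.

Eᵢ/kT = 0, 4.4919, 4.7154.
Z = Σ gᵢe^(−Eᵢ/kT) = 5·e^(−0) + 1·e^(−4.4919) + 6·e^(−4.7154) = 5.0000 + 0.011199 + 0.053738 = 5.0649.

Z = 5.06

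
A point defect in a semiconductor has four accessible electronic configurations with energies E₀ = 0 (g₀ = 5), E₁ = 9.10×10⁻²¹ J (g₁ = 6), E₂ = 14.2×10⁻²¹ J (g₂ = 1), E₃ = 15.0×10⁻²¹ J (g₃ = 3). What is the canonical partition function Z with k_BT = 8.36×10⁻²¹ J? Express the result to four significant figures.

Z = 7.702

Eᵢ/kT = 0, 1.08852, 1.69856, 1.79426.
Z = Σ gᵢe^(−Eᵢ/kT) = 5·e^(−0) + 6·e^(−1.08852) + 1·e^(−1.69856) + 3·e^(−1.79426) = 5.00000 + 2.02029 + 0.182947 + 0.498751 = 7.70199.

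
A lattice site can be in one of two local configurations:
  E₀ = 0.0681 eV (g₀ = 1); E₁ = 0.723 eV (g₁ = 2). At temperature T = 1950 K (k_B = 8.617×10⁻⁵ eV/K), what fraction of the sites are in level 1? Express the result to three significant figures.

k_BT = 8.617×10⁻⁵ × 1950 K = 0.16803 eV.
Eᵢ/kT = 0.40528, 4.3028.
Z = Σ gᵢe^(−Eᵢ/kT) = 1·e^(−0.40528) + 2·e^(−4.3028) = 0.66679 + 0.027061 = 0.69385.
P₁ = g₁ e^(−E₁/kT) / Z = 0.027061/0.69385 = 0.0390.

0.0390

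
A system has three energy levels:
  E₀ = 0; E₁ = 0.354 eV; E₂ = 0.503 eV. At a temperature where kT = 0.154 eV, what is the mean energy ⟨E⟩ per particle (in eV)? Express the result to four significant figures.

Eᵢ/kT = 0, 2.29870, 3.26623.
Z = Σ e^(−Eᵢ/kT) = e^(−0) + e^(−2.29870) + e^(−3.26623) = 1.00000 + 0.100389 + 0.0381500 = 1.13854.
⟨E⟩ = Σ Eᵢ e^(−Eᵢ/kT) / Z = (0·1.00000 + 0.354·0.100389 + 0.503·0.0381500) / 1.13854 = 0.04807 eV.

0.04807 eV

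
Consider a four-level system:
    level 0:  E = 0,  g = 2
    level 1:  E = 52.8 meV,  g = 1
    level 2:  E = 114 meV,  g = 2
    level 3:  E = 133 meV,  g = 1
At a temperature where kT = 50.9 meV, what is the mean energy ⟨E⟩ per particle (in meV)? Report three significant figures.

Eᵢ/kT = 0, 1.0373, 2.2397, 2.6130.
Z = Σ gᵢe^(−Eᵢ/kT) = 2·e^(−0) + 1·e^(−1.0373) + 2·e^(−2.2397) + 1·e^(−2.6130) = 2.0000 + 0.35441 + 0.21298 + 0.073314 = 2.6407.
⟨E⟩ = Σ Eᵢ gᵢe^(−Eᵢ/kT) / Z = (0·2.0000 + 52.8·0.35441 + 114·0.21298 + 133·0.073314) / 2.6407 = 20.0 meV.

20.0 meV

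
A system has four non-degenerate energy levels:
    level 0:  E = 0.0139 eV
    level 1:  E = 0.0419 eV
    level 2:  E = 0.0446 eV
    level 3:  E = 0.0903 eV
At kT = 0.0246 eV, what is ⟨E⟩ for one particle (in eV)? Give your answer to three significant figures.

Eᵢ/kT = 0.56504, 1.7033, 1.8130, 3.6707.
Z = Σ e^(−Eᵢ/kT) = e^(−0.56504) + e^(−1.7033) + e^(−1.8130) + e^(−3.6707) = 0.56834 + 0.18208 + 0.16316 + 0.025459 = 0.93904.
⟨E⟩ = Σ Eᵢ e^(−Eᵢ/kT) / Z = (0.0139·0.56834 + 0.0419·0.18208 + 0.0446·0.16316 + 0.0903·0.025459) / 0.93904 = 0.0267 eV.

0.0267 eV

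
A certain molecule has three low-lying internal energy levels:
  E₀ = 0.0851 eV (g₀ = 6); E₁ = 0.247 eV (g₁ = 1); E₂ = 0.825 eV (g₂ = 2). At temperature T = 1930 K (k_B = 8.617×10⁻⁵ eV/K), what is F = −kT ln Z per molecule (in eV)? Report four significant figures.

k_BT = 8.617×10⁻⁵ × 1930 K = 0.166308 eV.
Eᵢ/kT = 0.511701, 1.48520, 4.96068.
Z = Σ gᵢe^(−Eᵢ/kT) = 6·e^(−0.511701) + 1·e^(−1.48520) + 2·e^(−4.96068) = 3.59685 + 0.226457 + 0.0140163 = 3.83732.
F = −kT ln Z = −0.166308 × ln(3.83732) = −0.166308 × 1.34477 = -0.2236 eV.

-0.2236 eV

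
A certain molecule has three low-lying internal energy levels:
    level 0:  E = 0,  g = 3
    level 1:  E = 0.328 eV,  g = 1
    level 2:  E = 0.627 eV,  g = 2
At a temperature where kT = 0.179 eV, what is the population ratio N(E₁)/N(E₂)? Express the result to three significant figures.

n₁/n₂ = (g₁/g₂) exp[−(E₁−E₂)/kT] = (1/2) × exp(−(-0.299 eV)/(0.179 eV)) = (1/2) × exp(1.6704) = 2.66.

2.66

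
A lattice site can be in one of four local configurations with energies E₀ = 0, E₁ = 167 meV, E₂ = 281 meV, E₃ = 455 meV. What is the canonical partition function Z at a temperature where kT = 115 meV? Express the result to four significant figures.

Eᵢ/kT = 0, 1.45217, 2.44348, 3.95652.
Z = Σ e^(−Eᵢ/kT) = e^(−0) + e^(−1.45217) + e^(−2.44348) + e^(−3.95652) = 1.00000 + 0.234062 + 0.0868581 + 0.0191296 = 1.34005.

Z = 1.340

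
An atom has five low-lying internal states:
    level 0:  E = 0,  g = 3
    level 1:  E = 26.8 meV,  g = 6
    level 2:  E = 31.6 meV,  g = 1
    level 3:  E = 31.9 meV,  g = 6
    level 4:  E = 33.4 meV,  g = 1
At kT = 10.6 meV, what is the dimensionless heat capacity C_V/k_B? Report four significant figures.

1.330

Eᵢ/kT = 0, 2.52830, 2.98113, 3.00943, 3.15094.
Z = Σ gᵢe^(−Eᵢ/kT) = 3·e^(−0) + 6·e^(−2.52830) + 1·e^(−2.98113) + 6·e^(−3.00943) + 1·e^(−3.15094) = 3.00000 + 0.478767 + 0.0507355 + 0.295919 + 0.0428119 = 3.86823.
⟨E⟩ = 6.54148 meV, ⟨E²⟩ = 192.186 meV².
C_V/k_B = (⟨E²⟩ − ⟨E⟩²)/(kT)² = (192.186 − 42.7910)/112.360 = 1.330.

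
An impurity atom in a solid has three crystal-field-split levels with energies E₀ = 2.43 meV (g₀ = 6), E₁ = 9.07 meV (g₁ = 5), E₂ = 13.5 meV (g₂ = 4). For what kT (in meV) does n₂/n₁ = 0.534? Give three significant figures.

n₂/n₁ = (g₂/g₁) exp[−(E₂−E₁)/kT] = 0.534.
⇒ (E₂−E₁)/kT = ln((4/5)/0.534) = ln(1.4981) = 0.40420.
kT = 4.43 meV / 0.40420 = 11.0 meV.

11.0 meV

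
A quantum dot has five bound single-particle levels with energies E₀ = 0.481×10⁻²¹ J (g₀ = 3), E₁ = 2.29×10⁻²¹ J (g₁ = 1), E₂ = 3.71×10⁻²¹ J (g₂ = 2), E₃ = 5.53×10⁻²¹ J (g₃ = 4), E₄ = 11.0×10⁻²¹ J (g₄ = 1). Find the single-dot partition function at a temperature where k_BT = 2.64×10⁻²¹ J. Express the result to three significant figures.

Eᵢ/kT = 0.18220, 0.86742, 1.4053, 2.0947, 4.1667.
Z = Σ gᵢe^(−Eᵢ/kT) = 3·e^(−0.18220) + 1·e^(−0.86742) + 2·e^(−1.4053) + 4·e^(−2.0947) + 1·e^(−4.1667) = 2.5003 + 0.42003 + 0.49059 + 0.49243 + 0.015503 = 3.9189.

Z = 3.92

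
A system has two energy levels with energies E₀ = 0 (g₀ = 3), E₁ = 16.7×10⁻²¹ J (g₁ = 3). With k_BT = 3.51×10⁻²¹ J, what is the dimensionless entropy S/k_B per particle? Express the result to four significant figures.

1.148

Eᵢ/kT = 0, 4.75783.
Z = Σ gᵢe^(−Eᵢ/kT) = 3·e^(−0) + 3·e^(−4.75783) = 3.00000 + 0.0257527 = 3.02575.
⟨E⟩ = Σ EᵢPᵢ = 0.142137 ×10⁻²¹ J.
S/k_B = ln Z + ⟨E⟩/kT = ln(3.02575) + 0.142137/3.51 = 1.10716 + 0.0404949 = 1.148.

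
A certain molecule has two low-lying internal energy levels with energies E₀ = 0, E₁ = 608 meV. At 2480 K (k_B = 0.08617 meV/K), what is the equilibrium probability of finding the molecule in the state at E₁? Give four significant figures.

k_BT = 0.08617 × 2480 K = 213.702 meV.
Eᵢ/kT = 0, 2.84508.
Z = Σ e^(−Eᵢ/kT) = e^(−0) + e^(−2.84508) = 1.00000 + 0.0581296 = 1.05813.
P₁ = e^(−E₁/kT) / Z = 0.0581296/1.05813 = 0.05494.

0.05494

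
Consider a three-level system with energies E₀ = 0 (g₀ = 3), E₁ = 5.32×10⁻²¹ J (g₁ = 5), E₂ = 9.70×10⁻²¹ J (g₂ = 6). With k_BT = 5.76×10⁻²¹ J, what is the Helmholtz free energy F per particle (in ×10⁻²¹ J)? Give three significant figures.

-10.4 ×10⁻²¹ J

Eᵢ/kT = 0, 0.92361, 1.6840.
Z = Σ gᵢe^(−Eᵢ/kT) = 3·e^(−0) + 5·e^(−0.92361) + 6·e^(−1.6840) = 3.0000 + 1.9854 + 1.1138 = 6.0992.
F = −kT ln Z = −5.76 × ln(6.0992) = −5.76 × 1.8082 = -10.4 ×10⁻²¹ J.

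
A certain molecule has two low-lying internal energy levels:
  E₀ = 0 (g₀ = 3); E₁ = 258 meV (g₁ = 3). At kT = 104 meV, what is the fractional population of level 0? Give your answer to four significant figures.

0.9228

Eᵢ/kT = 0, 2.48077.
Z = Σ gᵢe^(−Eᵢ/kT) = 3·e^(−0) + 3·e^(−2.48077) = 3.00000 + 0.251036 = 3.25104.
P₀ = g₀ e^(−E₀/kT) / Z = 3.00000/3.25104 = 0.9228.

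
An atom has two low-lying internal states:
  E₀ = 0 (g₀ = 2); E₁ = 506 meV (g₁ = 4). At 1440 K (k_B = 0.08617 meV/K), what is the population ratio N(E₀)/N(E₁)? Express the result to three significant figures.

k_BT = 0.08617 × 1440 K = 124.08 meV.
n₀/n₁ = (g₀/g₁) exp[−(E₀−E₁)/kT] = (2/4) × exp(−(-506 meV)/(124.08 meV)) = (2/4) × exp(4.0780) = 29.5.

29.5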